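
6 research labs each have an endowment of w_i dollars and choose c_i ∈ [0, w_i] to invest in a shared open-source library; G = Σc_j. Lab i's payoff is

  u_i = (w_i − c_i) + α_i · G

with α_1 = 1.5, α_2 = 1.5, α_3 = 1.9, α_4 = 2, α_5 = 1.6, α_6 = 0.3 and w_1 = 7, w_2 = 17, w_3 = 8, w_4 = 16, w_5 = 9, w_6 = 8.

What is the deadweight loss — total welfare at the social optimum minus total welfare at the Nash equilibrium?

∂u_i/∂c_i = α_i − 1, so lab i contributes w_i if α_i > 1, else 0.
α_i > 1 for i ∈ {1, 2, 3, 4, 5}; NE contributions (7, 17, 8, 16, 9, 0), G = 57.
W^NE = Σw_i − G^NE + (Σα_i)·G^NE = 65 + 7.8·57 = 509.6.
Planner: ∂(Σu_j)/∂c_i = Σα_j − 1 = 7.8 > 0, so everyone contributes w_i; G^SO = 65, W^SO = 65 + 7.8·65 = 572.
Deadweight loss = 62.4.

62.4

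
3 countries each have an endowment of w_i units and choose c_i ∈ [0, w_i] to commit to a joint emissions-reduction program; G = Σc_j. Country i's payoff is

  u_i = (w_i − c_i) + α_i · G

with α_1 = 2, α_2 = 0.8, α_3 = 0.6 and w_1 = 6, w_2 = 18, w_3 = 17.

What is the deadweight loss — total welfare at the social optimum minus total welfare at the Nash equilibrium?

∂u_i/∂c_i = α_i − 1, so country i contributes w_i if α_i > 1, else 0.
α_i > 1 for i ∈ {1}; NE contributions (6, 0, 0), G = 6.
W^NE = Σw_i − G^NE + (Σα_i)·G^NE = 41 + 2.4·6 = 55.4.
Planner: ∂(Σu_j)/∂c_i = Σα_j − 1 = 2.4 > 0, so everyone contributes w_i; G^SO = 41, W^SO = 41 + 2.4·41 = 139.4.
Deadweight loss = 84.

84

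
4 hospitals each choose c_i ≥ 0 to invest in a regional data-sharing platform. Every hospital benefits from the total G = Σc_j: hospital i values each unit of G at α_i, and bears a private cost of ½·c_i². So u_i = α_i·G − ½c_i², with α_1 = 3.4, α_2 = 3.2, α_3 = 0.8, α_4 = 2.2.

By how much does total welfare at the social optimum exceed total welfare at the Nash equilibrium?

Hospital i's FOC: ∂u_i/∂c_i = α_i − c_i = 0, so c_i* = α_i.
NE contributions = (3.4, 3.2, 0.8, 2.2); G = 9.6.
W^NE = (Σα)·G − ½Σα_i² = 9.6² − ½·27.28 = 78.52.
Planner sets c_i = Σα_j = 9.6 for every i, so G^SO = 4·9.6 = 38.4.
W^SO = (Σα)·G^SO − ½·4·(Σα)² = (4/2)·9.6² = 184.32.
Deadweight loss = W^SO − W^NE = 105.8.

105.8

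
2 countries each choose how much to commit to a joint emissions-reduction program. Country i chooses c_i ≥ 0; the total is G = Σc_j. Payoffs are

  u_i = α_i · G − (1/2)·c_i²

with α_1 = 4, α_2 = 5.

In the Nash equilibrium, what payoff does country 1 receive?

28

Country i's FOC: ∂u_i/∂c_i = α_i − c_i = 0, so c_i* = α_i.
NE contributions = (4, 5); G = 9.
u_1 = α_1·G − ½·(c_1)² = 4·9 − ½·4² = 28.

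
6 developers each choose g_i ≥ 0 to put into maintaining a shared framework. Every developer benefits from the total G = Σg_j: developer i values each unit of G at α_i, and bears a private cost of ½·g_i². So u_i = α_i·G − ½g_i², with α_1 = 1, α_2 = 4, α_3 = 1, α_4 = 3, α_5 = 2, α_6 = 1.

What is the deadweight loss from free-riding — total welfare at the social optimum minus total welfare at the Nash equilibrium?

304

Developer i's FOC: ∂u_i/∂g_i = α_i − g_i = 0, so g_i* = α_i.
NE contributions = (1, 4, 1, 3, 2, 1); G = 12.
W^NE = (Σα)·G − ½Σα_i² = 12² − ½·32 = 128.
Planner sets g_i = Σα_j = 12 for every i, so G^SO = 6·12 = 72.
W^SO = (Σα)·G^SO − ½·6·(Σα)² = (6/2)·12² = 432.
Deadweight loss = W^SO − W^NE = 304.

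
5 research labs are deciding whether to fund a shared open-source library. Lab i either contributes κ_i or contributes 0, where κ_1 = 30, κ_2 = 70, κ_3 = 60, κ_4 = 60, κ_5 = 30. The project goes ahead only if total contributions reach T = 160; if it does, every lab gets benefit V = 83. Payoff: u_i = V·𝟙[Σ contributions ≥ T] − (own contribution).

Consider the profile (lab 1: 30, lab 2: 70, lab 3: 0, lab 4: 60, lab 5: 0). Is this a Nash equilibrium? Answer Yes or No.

Yes

Total = 160 ≥ 160: provided.
Lab 1 (pledges 30, payoff 53): dropping to 0 → total 130, payoff 0. No gain.
Lab 2 (pledges 70, payoff 13): dropping to 0 → total 90, payoff 0. No gain.
Lab 3 (pledges 0, payoff 83): pledging 60 → total 220, payoff 23. No gain.
Lab 4 (pledges 60, payoff 23): dropping to 0 → total 100, payoff 0. No gain.
Lab 5 (pledges 0, payoff 83): pledging 30 → total 190, payoff 53. No gain.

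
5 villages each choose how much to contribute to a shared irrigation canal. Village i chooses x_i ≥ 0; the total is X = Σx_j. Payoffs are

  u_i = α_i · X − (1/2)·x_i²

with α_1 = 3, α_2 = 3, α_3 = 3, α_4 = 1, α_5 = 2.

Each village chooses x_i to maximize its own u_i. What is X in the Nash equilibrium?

Village i's FOC: ∂u_i/∂x_i = α_i − x_i = 0, so x_i* = α_i.
NE contributions = (3, 3, 3, 1, 2); X = 12.

12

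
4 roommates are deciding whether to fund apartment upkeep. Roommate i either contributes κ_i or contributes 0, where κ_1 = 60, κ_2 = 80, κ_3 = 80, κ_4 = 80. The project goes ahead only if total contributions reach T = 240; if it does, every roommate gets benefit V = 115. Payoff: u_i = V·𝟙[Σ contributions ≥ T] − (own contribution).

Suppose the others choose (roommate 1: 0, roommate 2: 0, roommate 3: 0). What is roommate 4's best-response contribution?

0

Others' total = 0. Even contributing 80 gives 80 < 240: no benefit either way.
Best response: 0.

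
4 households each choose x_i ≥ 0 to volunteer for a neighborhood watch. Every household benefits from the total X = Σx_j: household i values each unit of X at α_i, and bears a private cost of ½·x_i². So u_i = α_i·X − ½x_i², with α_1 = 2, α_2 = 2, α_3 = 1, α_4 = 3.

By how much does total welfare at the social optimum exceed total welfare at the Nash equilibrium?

73

Household i's FOC: ∂u_i/∂x_i = α_i − x_i = 0, so x_i* = α_i.
NE contributions = (2, 2, 1, 3); X = 8.
W^NE = (Σα)·X − ½Σα_i² = 8² − ½·18 = 55.
Planner sets x_i = Σα_j = 8 for every i, so X^SO = 4·8 = 32.
W^SO = (Σα)·X^SO − ½·4·(Σα)² = (4/2)·8² = 128.
Deadweight loss = W^SO − W^NE = 73.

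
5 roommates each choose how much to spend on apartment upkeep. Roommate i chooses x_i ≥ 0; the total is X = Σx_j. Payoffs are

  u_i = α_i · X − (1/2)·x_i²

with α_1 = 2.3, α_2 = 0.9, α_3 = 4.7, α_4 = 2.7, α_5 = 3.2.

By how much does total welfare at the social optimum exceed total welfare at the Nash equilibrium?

Roommate i's FOC: ∂u_i/∂x_i = α_i − x_i = 0, so x_i* = α_i.
NE contributions = (2.3, 0.9, 4.7, 2.7, 3.2); X = 13.8.
W^NE = (Σα)·X − ½Σα_i² = 13.8² − ½·45.72 = 167.58.
Planner sets x_i = Σα_j = 13.8 for every i, so X^SO = 5·13.8 = 69.
W^SO = (Σα)·X^SO − ½·5·(Σα)² = (5/2)·13.8² = 476.1.
Deadweight loss = W^SO − W^NE = 308.52.

308.52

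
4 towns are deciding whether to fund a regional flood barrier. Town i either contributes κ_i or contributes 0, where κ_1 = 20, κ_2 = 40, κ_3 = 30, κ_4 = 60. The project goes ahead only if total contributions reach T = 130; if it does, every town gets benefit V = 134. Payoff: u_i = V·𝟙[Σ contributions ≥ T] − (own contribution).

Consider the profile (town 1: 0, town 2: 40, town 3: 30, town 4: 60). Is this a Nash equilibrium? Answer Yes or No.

Total = 130 ≥ 130: provided.
Town 1 (pledges 0, payoff 134): pledging 20 → total 150, payoff 114. No gain.
Town 2 (pledges 40, payoff 94): dropping to 0 → total 90, payoff 0. No gain.
Town 3 (pledges 30, payoff 104): dropping to 0 → total 100, payoff 0. No gain.
Town 4 (pledges 60, payoff 74): dropping to 0 → total 70, payoff 0. No gain.

Yes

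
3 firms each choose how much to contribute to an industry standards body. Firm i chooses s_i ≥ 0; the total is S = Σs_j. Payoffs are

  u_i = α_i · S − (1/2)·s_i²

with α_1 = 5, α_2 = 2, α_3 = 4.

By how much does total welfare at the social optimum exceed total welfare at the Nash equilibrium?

Firm i's FOC: ∂u_i/∂s_i = α_i − s_i = 0, so s_i* = α_i.
NE contributions = (5, 2, 4); S = 11.
W^NE = (Σα)·S − ½Σα_i² = 11² − ½·45 = 98.5.
Planner sets s_i = Σα_j = 11 for every i, so S^SO = 3·11 = 33.
W^SO = (Σα)·S^SO − ½·3·(Σα)² = (3/2)·11² = 181.5.
Deadweight loss = W^SO − W^NE = 83.

83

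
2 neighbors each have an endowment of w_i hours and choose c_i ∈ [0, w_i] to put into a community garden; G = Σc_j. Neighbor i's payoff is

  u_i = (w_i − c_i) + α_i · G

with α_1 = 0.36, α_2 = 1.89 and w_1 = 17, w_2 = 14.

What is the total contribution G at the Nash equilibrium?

14

∂u_i/∂c_i = α_i − 1, so neighbor i contributes w_i if α_i > 1, else 0.
α_i > 1 for i ∈ {2}; NE contributions (0, 14), G = 14.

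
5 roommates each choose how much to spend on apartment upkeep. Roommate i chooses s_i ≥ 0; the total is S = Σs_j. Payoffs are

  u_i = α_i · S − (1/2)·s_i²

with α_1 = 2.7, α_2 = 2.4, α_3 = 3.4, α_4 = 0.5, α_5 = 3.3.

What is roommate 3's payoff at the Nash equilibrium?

36.04

Roommate i's FOC: ∂u_i/∂s_i = α_i − s_i = 0, so s_i* = α_i.
NE contributions = (2.7, 2.4, 3.4, 0.5, 3.3); S = 12.3.
u_3 = α_3·S − ½·(s_3)² = 3.4·12.3 − ½·3.4² = 36.04.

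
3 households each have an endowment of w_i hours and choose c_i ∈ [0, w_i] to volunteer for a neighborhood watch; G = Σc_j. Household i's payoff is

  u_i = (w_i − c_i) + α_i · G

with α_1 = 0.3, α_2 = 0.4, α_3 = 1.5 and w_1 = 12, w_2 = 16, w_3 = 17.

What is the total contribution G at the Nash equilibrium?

∂u_i/∂c_i = α_i − 1, so household i contributes w_i if α_i > 1, else 0.
α_i > 1 for i ∈ {3}; NE contributions (0, 0, 17), G = 17.

17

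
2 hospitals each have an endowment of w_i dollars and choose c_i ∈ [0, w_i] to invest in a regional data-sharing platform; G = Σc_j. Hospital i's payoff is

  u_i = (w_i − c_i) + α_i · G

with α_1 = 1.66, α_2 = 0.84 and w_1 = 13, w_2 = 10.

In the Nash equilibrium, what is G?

13

∂u_i/∂c_i = α_i − 1, so hospital i contributes w_i if α_i > 1, else 0.
α_i > 1 for i ∈ {1}; NE contributions (13, 0), G = 13.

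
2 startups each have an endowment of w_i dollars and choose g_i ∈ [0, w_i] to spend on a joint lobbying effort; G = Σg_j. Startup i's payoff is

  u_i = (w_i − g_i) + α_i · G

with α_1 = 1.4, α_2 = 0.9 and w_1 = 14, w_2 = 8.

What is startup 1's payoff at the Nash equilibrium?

19.6

∂u_i/∂g_i = α_i − 1, so startup i contributes w_i if α_i > 1, else 0.
α_i > 1 for i ∈ {1}; NE contributions (14, 0), G = 14.
u_1 = (14 − 14) + 1.4·14 = 19.6.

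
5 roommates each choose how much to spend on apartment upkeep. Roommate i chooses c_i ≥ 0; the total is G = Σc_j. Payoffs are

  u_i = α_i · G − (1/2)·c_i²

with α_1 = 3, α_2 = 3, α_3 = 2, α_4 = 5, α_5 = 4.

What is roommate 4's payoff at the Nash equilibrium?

Roommate i's FOC: ∂u_i/∂c_i = α_i − c_i = 0, so c_i* = α_i.
NE contributions = (3, 3, 2, 5, 4); G = 17.
u_4 = α_4·G − ½·(c_4)² = 5·17 − ½·5² = 72.5.

72.5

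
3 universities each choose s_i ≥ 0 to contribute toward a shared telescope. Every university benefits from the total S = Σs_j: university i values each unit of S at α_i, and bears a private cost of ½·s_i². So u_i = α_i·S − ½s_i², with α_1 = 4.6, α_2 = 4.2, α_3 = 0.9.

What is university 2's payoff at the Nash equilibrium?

31.92

University i's FOC: ∂u_i/∂s_i = α_i − s_i = 0, so s_i* = α_i.
NE contributions = (4.6, 4.2, 0.9); S = 9.7.
u_2 = α_2·S − ½·(s_2)² = 4.2·9.7 − ½·4.2² = 31.92.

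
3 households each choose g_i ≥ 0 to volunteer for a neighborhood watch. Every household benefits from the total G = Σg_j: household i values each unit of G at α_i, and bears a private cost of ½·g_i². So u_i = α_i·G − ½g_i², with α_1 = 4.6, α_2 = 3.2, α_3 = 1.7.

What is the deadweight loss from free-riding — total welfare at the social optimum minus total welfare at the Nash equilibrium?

Household i's FOC: ∂u_i/∂g_i = α_i − g_i = 0, so g_i* = α_i.
NE contributions = (4.6, 3.2, 1.7); G = 9.5.
W^NE = (Σα)·G − ½Σα_i² = 9.5² − ½·34.29 = 73.105.
Planner sets g_i = Σα_j = 9.5 for every i, so G^SO = 3·9.5 = 28.5.
W^SO = (Σα)·G^SO − ½·3·(Σα)² = (3/2)·9.5² = 135.375.
Deadweight loss = W^SO − W^NE = 62.27.

62.27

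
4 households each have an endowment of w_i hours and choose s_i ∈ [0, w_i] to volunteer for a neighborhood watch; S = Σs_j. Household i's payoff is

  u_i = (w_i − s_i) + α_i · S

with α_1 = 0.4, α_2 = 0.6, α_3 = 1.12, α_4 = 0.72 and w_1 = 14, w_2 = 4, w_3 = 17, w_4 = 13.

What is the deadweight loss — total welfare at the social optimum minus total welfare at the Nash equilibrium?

∂u_i/∂s_i = α_i − 1, so household i contributes w_i if α_i > 1, else 0.
α_i > 1 for i ∈ {3}; NE contributions (0, 0, 17, 0), S = 17.
W^NE = Σw_i − S^NE + (Σα_i)·S^NE = 48 + 1.84·17 = 79.28.
Planner: ∂(Σu_j)/∂s_i = Σα_j − 1 = 1.84 > 0, so everyone contributes w_i; S^SO = 48, W^SO = 48 + 1.84·48 = 136.32.
Deadweight loss = 57.04.

57.04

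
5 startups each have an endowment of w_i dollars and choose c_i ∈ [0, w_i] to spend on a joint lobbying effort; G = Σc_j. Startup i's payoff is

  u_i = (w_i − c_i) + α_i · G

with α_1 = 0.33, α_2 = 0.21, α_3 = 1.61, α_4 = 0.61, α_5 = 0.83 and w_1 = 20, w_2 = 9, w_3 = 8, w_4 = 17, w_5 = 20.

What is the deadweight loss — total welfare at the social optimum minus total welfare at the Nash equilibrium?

170.94

∂u_i/∂c_i = α_i − 1, so startup i contributes w_i if α_i > 1, else 0.
α_i > 1 for i ∈ {3}; NE contributions (0, 0, 8, 0, 0), G = 8.
W^NE = Σw_i − G^NE + (Σα_i)·G^NE = 74 + 2.59·8 = 94.72.
Planner: ∂(Σu_j)/∂c_i = Σα_j − 1 = 2.59 > 0, so everyone contributes w_i; G^SO = 74, W^SO = 74 + 2.59·74 = 265.66.
Deadweight loss = 170.94.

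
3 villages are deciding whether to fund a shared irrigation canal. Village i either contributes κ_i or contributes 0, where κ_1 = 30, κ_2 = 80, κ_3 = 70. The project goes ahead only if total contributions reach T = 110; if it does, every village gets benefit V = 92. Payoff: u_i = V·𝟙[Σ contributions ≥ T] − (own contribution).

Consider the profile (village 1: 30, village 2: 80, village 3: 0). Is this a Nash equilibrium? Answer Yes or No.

Yes

Total = 110 ≥ 110: provided.
Village 1 (pledges 30, payoff 62): dropping to 0 → total 80, payoff 0. No gain.
Village 2 (pledges 80, payoff 12): dropping to 0 → total 30, payoff 0. No gain.
Village 3 (pledges 0, payoff 92): pledging 70 → total 180, payoff 22. No gain.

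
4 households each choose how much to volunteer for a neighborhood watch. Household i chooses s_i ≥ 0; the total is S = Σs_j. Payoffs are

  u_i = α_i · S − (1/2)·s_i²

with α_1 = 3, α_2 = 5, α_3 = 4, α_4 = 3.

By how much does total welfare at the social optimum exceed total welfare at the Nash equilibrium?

254.5

Household i's FOC: ∂u_i/∂s_i = α_i − s_i = 0, so s_i* = α_i.
NE contributions = (3, 5, 4, 3); S = 15.
W^NE = (Σα)·S − ½Σα_i² = 15² − ½·59 = 195.5.
Planner sets s_i = Σα_j = 15 for every i, so S^SO = 4·15 = 60.
W^SO = (Σα)·S^SO − ½·4·(Σα)² = (4/2)·15² = 450.
Deadweight loss = W^SO − W^NE = 254.5.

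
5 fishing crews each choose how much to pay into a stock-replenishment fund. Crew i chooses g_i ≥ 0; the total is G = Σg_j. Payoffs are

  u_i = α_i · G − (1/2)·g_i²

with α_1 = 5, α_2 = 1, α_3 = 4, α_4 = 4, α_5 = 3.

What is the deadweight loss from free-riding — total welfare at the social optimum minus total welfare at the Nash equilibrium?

Crew i's FOC: ∂u_i/∂g_i = α_i − g_i = 0, so g_i* = α_i.
NE contributions = (5, 1, 4, 4, 3); G = 17.
W^NE = (Σα)·G − ½Σα_i² = 17² − ½·67 = 255.5.
Planner sets g_i = Σα_j = 17 for every i, so G^SO = 5·17 = 85.
W^SO = (Σα)·G^SO − ½·5·(Σα)² = (5/2)·17² = 722.5.
Deadweight loss = W^SO − W^NE = 467.

467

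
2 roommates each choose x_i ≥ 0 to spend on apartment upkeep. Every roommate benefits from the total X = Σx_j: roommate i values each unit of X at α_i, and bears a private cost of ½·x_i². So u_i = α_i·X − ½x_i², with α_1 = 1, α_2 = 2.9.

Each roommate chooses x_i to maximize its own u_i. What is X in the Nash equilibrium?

3.9

Roommate i's FOC: ∂u_i/∂x_i = α_i − x_i = 0, so x_i* = α_i.
NE contributions = (1, 2.9); X = 3.9.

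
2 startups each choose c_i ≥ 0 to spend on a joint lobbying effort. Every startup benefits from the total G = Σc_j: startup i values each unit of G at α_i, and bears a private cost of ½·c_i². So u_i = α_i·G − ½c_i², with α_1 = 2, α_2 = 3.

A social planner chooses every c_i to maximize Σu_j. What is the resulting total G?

10

Planner FOC: ∂(Σu_j)/∂c_i = (Σα_j) − c_i = 0, so c_i^SO = Σα_j = 5 for every i; G^SO = 10.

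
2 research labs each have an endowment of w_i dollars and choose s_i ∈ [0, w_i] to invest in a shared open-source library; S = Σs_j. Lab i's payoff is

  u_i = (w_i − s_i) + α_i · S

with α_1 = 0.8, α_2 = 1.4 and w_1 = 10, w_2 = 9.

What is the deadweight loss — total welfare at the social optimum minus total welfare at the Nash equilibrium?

12

∂u_i/∂s_i = α_i − 1, so lab i contributes w_i if α_i > 1, else 0.
α_i > 1 for i ∈ {2}; NE contributions (0, 9), S = 9.
W^NE = Σw_i − S^NE + (Σα_i)·S^NE = 19 + 1.2·9 = 29.8.
Planner: ∂(Σu_j)/∂s_i = Σα_j − 1 = 1.2 > 0, so everyone contributes w_i; S^SO = 19, W^SO = 19 + 1.2·19 = 41.8.
Deadweight loss = 12.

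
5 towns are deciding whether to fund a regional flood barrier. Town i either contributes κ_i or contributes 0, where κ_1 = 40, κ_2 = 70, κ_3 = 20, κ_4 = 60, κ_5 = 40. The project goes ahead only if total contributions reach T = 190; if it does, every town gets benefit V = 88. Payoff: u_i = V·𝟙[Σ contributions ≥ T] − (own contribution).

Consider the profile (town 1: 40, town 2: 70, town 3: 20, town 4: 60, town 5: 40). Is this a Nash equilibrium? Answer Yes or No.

Total = 230 ≥ 190: provided.
Town 1 (pledges 40, payoff 48): dropping to 0 → total 190, payoff 88. Profitable deviation.

No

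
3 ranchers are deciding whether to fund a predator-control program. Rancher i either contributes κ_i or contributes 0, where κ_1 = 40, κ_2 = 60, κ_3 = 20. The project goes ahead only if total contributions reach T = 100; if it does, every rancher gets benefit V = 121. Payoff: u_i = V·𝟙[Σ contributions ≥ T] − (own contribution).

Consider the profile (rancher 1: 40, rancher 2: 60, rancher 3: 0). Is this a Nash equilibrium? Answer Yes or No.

Yes

Total = 100 ≥ 100: provided.
Rancher 1 (pledges 40, payoff 81): dropping to 0 → total 60, payoff 0. No gain.
Rancher 2 (pledges 60, payoff 61): dropping to 0 → total 40, payoff 0. No gain.
Rancher 3 (pledges 0, payoff 121): pledging 20 → total 120, payoff 101. No gain.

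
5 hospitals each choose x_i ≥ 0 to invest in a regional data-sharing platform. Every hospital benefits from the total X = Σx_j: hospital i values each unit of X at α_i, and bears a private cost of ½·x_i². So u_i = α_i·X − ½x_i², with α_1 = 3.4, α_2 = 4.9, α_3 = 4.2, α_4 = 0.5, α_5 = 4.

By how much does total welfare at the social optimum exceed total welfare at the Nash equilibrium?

468.23

Hospital i's FOC: ∂u_i/∂x_i = α_i − x_i = 0, so x_i* = α_i.
NE contributions = (3.4, 4.9, 4.2, 0.5, 4); X = 17.
W^NE = (Σα)·X − ½Σα_i² = 17² − ½·69.46 = 254.27.
Planner sets x_i = Σα_j = 17 for every i, so X^SO = 5·17 = 85.
W^SO = (Σα)·X^SO − ½·5·(Σα)² = (5/2)·17² = 722.5.
Deadweight loss = W^SO − W^NE = 468.23.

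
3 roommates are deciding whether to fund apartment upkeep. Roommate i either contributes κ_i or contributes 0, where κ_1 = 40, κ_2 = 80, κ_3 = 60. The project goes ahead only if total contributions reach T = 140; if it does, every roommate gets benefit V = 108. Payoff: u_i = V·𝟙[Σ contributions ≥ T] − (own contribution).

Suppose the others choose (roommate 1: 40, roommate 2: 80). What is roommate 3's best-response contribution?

Others' total = 120. Contributing 60 brings total to 180 ≥ 140: gain V − κ_3 = 48.
Best response: 60.

60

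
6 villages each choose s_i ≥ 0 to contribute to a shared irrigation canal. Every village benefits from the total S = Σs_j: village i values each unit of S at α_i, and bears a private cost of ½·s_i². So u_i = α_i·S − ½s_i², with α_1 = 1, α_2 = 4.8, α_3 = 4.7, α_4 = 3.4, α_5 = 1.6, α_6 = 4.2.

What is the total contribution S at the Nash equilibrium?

Village i's FOC: ∂u_i/∂s_i = α_i − s_i = 0, so s_i* = α_i.
NE contributions = (1, 4.8, 4.7, 3.4, 1.6, 4.2); S = 19.7.

19.7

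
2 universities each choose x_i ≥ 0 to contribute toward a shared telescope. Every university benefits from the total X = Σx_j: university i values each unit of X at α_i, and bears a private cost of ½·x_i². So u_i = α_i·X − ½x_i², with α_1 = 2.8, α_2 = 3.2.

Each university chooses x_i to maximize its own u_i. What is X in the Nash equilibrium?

University i's FOC: ∂u_i/∂x_i = α_i − x_i = 0, so x_i* = α_i.
NE contributions = (2.8, 3.2); X = 6.

6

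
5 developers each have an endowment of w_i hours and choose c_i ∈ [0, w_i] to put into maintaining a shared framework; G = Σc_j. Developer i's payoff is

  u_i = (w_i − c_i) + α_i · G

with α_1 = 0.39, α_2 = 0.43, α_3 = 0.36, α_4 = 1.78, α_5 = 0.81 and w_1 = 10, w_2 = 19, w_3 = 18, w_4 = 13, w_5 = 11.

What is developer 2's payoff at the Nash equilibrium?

24.59

∂u_i/∂c_i = α_i − 1, so developer i contributes w_i if α_i > 1, else 0.
α_i > 1 for i ∈ {4}; NE contributions (0, 0, 0, 13, 0), G = 13.
u_2 = (19 − 0) + 0.43·13 = 24.59.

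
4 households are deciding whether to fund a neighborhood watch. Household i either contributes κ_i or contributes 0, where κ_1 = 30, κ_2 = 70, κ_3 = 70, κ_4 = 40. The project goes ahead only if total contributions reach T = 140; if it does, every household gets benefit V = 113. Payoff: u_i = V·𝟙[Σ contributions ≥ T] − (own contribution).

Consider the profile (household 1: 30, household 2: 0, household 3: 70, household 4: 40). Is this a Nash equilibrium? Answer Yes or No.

Total = 140 ≥ 140: provided.
Household 1 (pledges 30, payoff 83): dropping to 0 → total 110, payoff 0. No gain.
Household 2 (pledges 0, payoff 113): pledging 70 → total 210, payoff 43. No gain.
Household 3 (pledges 70, payoff 43): dropping to 0 → total 70, payoff 0. No gain.
Household 4 (pledges 40, payoff 73): dropping to 0 → total 100, payoff 0. No gain.

Yes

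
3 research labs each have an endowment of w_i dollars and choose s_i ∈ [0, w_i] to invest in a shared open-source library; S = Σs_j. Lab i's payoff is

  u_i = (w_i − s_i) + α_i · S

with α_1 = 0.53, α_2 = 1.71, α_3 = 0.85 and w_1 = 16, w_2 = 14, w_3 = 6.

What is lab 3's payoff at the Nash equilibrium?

∂u_i/∂s_i = α_i − 1, so lab i contributes w_i if α_i > 1, else 0.
α_i > 1 for i ∈ {2}; NE contributions (0, 14, 0), S = 14.
u_3 = (6 − 0) + 0.85·14 = 17.9.

17.9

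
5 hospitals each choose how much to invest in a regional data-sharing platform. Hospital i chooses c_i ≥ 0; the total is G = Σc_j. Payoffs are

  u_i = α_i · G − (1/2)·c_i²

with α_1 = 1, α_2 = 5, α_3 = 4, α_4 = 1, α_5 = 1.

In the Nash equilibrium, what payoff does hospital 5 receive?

11.5

Hospital i's FOC: ∂u_i/∂c_i = α_i − c_i = 0, so c_i* = α_i.
NE contributions = (1, 5, 4, 1, 1); G = 12.
u_5 = α_5·G − ½·(c_5)² = 1·12 − ½·1² = 11.5.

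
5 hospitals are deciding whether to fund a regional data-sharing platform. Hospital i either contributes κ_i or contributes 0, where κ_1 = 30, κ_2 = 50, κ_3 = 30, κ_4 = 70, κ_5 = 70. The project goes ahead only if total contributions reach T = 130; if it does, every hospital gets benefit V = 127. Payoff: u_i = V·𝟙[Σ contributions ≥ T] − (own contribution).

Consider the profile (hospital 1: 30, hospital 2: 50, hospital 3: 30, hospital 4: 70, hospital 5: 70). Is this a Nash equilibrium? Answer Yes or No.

Total = 250 ≥ 130: provided.
Hospital 1 (pledges 30, payoff 97): dropping to 0 → total 220, payoff 127. Profitable deviation.

No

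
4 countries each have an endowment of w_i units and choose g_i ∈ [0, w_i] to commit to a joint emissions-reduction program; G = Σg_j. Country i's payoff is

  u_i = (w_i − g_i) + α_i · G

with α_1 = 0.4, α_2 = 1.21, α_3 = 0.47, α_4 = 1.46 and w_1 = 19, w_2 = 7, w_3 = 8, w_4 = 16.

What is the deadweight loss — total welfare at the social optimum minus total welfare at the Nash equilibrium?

68.58

∂u_i/∂g_i = α_i − 1, so country i contributes w_i if α_i > 1, else 0.
α_i > 1 for i ∈ {2, 4}; NE contributions (0, 7, 0, 16), G = 23.
W^NE = Σw_i − G^NE + (Σα_i)·G^NE = 50 + 2.54·23 = 108.42.
Planner: ∂(Σu_j)/∂g_i = Σα_j − 1 = 2.54 > 0, so everyone contributes w_i; G^SO = 50, W^SO = 50 + 2.54·50 = 177.
Deadweight loss = 68.58.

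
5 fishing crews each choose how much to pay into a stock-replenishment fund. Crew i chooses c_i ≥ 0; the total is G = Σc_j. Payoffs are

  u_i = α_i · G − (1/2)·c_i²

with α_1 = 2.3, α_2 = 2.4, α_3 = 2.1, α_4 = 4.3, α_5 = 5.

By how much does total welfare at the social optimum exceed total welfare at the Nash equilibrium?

418.29

Crew i's FOC: ∂u_i/∂c_i = α_i − c_i = 0, so c_i* = α_i.
NE contributions = (2.3, 2.4, 2.1, 4.3, 5); G = 16.1.
W^NE = (Σα)·G − ½Σα_i² = 16.1² − ½·58.95 = 229.735.
Planner sets c_i = Σα_j = 16.1 for every i, so G^SO = 5·16.1 = 80.5.
W^SO = (Σα)·G^SO − ½·5·(Σα)² = (5/2)·16.1² = 648.025.
Deadweight loss = W^SO − W^NE = 418.29.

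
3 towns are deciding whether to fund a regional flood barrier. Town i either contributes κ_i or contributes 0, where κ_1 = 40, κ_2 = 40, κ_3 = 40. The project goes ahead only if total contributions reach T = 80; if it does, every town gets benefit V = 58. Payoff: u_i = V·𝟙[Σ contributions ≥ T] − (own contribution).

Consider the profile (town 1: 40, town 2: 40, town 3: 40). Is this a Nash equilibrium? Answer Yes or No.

No

Total = 120 ≥ 80: provided.
Town 1 (pledges 40, payoff 18): dropping to 0 → total 80, payoff 58. Profitable deviation.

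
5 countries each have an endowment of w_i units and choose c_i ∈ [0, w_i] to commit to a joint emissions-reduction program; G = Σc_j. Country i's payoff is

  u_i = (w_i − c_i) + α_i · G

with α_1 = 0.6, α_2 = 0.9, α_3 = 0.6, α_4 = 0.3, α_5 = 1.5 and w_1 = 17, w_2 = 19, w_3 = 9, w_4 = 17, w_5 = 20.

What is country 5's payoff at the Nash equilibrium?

∂u_i/∂c_i = α_i − 1, so country i contributes w_i if α_i > 1, else 0.
α_i > 1 for i ∈ {5}; NE contributions (0, 0, 0, 0, 20), G = 20.
u_5 = (20 − 20) + 1.5·20 = 30.

30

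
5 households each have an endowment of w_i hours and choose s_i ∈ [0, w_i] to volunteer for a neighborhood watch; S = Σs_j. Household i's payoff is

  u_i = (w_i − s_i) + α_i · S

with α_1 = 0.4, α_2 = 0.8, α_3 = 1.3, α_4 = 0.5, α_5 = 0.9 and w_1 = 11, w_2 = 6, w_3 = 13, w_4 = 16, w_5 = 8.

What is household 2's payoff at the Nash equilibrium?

16.4

∂u_i/∂s_i = α_i − 1, so household i contributes w_i if α_i > 1, else 0.
α_i > 1 for i ∈ {3}; NE contributions (0, 0, 13, 0, 0), S = 13.
u_2 = (6 − 0) + 0.8·13 = 16.4.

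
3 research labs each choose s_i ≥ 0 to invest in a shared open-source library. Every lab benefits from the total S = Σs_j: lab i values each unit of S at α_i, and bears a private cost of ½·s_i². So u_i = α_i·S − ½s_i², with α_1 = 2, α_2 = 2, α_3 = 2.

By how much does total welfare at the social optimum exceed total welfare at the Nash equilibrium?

Lab i's FOC: ∂u_i/∂s_i = α_i − s_i = 0, so s_i* = α_i.
NE contributions = (2, 2, 2); S = 6.
W^NE = (Σα)·S − ½Σα_i² = 6² − ½·12 = 30.
Planner sets s_i = Σα_j = 6 for every i, so S^SO = 3·6 = 18.
W^SO = (Σα)·S^SO − ½·3·(Σα)² = (3/2)·6² = 54.
Deadweight loss = W^SO − W^NE = 24.

24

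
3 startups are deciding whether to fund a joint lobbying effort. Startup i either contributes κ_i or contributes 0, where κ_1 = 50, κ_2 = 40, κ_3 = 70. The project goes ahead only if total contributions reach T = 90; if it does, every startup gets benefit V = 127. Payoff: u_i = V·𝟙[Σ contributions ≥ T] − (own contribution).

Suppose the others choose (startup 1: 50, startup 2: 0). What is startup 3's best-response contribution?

Others' total = 50. Contributing 70 brings total to 120 ≥ 90: gain V − κ_3 = 57.
Best response: 70.

70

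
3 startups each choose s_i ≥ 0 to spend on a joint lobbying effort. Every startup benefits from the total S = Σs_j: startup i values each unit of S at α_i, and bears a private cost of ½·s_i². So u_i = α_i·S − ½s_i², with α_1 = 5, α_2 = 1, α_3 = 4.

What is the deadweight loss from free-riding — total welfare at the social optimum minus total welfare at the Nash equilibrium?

Startup i's FOC: ∂u_i/∂s_i = α_i − s_i = 0, so s_i* = α_i.
NE contributions = (5, 1, 4); S = 10.
W^NE = (Σα)·S − ½Σα_i² = 10² − ½·42 = 79.
Planner sets s_i = Σα_j = 10 for every i, so S^SO = 3·10 = 30.
W^SO = (Σα)·S^SO − ½·3·(Σα)² = (3/2)·10² = 150.
Deadweight loss = W^SO − W^NE = 71.

71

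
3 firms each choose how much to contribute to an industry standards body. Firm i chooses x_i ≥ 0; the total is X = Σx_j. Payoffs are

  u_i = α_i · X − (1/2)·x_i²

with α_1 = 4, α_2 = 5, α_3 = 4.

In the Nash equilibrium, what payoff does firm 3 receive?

44

Firm i's FOC: ∂u_i/∂x_i = α_i − x_i = 0, so x_i* = α_i.
NE contributions = (4, 5, 4); X = 13.
u_3 = α_3·X − ½·(x_3)² = 4·13 − ½·4² = 44.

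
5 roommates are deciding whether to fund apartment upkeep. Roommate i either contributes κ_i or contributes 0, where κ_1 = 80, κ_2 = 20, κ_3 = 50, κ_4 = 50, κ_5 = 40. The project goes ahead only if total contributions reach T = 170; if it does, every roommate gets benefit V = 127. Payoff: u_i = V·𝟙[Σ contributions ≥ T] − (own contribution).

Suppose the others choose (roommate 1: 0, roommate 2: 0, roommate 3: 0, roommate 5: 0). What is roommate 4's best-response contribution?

0

Others' total = 0. Even contributing 50 gives 50 < 170: no benefit either way.
Best response: 0.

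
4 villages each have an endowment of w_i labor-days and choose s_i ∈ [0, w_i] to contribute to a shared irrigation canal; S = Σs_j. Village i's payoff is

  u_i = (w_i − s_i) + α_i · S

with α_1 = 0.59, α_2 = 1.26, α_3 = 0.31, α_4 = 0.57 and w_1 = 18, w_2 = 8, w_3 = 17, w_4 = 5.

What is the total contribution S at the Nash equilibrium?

8

∂u_i/∂s_i = α_i − 1, so village i contributes w_i if α_i > 1, else 0.
α_i > 1 for i ∈ {2}; NE contributions (0, 8, 0, 0), S = 8.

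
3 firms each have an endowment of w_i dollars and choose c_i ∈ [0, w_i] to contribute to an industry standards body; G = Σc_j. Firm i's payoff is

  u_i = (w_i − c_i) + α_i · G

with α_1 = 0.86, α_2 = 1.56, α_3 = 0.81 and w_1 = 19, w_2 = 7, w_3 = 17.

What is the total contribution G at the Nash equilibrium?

7

∂u_i/∂c_i = α_i − 1, so firm i contributes w_i if α_i > 1, else 0.
α_i > 1 for i ∈ {2}; NE contributions (0, 7, 0), G = 7.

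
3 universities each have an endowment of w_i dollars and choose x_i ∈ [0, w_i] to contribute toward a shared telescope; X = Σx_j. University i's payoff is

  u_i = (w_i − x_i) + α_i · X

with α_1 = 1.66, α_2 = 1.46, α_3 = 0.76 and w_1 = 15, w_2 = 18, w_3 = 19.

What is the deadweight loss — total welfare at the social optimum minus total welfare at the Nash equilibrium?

54.72

∂u_i/∂x_i = α_i − 1, so university i contributes w_i if α_i > 1, else 0.
α_i > 1 for i ∈ {1, 2}; NE contributions (15, 18, 0), X = 33.
W^NE = Σw_i − X^NE + (Σα_i)·X^NE = 52 + 2.88·33 = 147.04.
Planner: ∂(Σu_j)/∂x_i = Σα_j − 1 = 2.88 > 0, so everyone contributes w_i; X^SO = 52, W^SO = 52 + 2.88·52 = 201.76.
Deadweight loss = 54.72.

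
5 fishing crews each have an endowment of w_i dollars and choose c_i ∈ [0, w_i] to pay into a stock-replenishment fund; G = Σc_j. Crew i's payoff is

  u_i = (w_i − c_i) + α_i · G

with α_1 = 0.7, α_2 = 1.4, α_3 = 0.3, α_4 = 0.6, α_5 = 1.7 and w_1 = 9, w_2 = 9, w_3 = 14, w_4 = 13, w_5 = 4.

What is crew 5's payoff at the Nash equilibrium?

∂u_i/∂c_i = α_i − 1, so crew i contributes w_i if α_i > 1, else 0.
α_i > 1 for i ∈ {2, 5}; NE contributions (0, 9, 0, 0, 4), G = 13.
u_5 = (4 − 4) + 1.7·13 = 22.1.

22.1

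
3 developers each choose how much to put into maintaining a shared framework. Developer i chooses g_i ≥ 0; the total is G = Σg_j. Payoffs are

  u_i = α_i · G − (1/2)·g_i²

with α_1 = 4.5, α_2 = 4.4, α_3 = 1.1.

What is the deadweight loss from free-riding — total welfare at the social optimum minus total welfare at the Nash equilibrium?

70.41

Developer i's FOC: ∂u_i/∂g_i = α_i − g_i = 0, so g_i* = α_i.
NE contributions = (4.5, 4.4, 1.1); G = 10.
W^NE = (Σα)·G − ½Σα_i² = 10² − ½·40.82 = 79.59.
Planner sets g_i = Σα_j = 10 for every i, so G^SO = 3·10 = 30.
W^SO = (Σα)·G^SO − ½·3·(Σα)² = (3/2)·10² = 150.
Deadweight loss = W^SO − W^NE = 70.41.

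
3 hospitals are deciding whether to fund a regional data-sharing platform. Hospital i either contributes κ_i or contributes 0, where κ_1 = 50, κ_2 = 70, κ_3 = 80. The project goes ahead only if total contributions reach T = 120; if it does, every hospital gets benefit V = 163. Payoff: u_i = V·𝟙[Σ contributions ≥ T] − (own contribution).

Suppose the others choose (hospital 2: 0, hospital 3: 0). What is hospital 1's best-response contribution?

0

Others' total = 0. Even contributing 50 gives 50 < 120: no benefit either way.
Best response: 0.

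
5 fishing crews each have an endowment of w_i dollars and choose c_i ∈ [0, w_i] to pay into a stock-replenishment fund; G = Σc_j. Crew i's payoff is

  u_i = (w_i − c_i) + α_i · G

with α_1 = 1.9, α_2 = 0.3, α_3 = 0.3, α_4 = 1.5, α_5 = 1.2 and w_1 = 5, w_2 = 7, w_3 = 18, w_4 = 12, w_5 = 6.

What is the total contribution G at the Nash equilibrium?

23

∂u_i/∂c_i = α_i − 1, so crew i contributes w_i if α_i > 1, else 0.
α_i > 1 for i ∈ {1, 4, 5}; NE contributions (5, 0, 0, 12, 6), G = 23.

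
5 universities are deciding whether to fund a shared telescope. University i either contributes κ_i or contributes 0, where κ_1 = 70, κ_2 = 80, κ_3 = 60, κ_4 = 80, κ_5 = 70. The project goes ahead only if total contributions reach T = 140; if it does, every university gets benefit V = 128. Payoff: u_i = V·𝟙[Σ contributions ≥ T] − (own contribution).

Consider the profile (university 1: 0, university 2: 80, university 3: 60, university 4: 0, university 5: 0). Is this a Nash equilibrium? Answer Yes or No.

Total = 140 ≥ 140: provided.
University 1 (pledges 0, payoff 128): pledging 70 → total 210, payoff 58. No gain.
University 2 (pledges 80, payoff 48): dropping to 0 → total 60, payoff 0. No gain.
University 3 (pledges 60, payoff 68): dropping to 0 → total 80, payoff 0. No gain.
University 4 (pledges 0, payoff 128): pledging 80 → total 220, payoff 48. No gain.
University 5 (pledges 0, payoff 128): pledging 70 → total 210, payoff 58. No gain.

Yes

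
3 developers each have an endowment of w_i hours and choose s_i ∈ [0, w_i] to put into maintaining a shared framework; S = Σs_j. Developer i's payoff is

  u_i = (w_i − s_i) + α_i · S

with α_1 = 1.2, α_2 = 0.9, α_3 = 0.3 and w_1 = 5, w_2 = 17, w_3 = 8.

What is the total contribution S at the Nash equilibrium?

5

∂u_i/∂s_i = α_i − 1, so developer i contributes w_i if α_i > 1, else 0.
α_i > 1 for i ∈ {1}; NE contributions (5, 0, 0), S = 5.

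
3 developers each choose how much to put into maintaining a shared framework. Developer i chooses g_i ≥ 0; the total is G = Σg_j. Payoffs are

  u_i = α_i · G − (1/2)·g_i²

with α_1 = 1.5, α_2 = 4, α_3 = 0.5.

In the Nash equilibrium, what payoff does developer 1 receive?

7.875

Developer i's FOC: ∂u_i/∂g_i = α_i − g_i = 0, so g_i* = α_i.
NE contributions = (1.5, 4, 0.5); G = 6.
u_1 = α_1·G − ½·(g_1)² = 1.5·6 − ½·1.5² = 7.875.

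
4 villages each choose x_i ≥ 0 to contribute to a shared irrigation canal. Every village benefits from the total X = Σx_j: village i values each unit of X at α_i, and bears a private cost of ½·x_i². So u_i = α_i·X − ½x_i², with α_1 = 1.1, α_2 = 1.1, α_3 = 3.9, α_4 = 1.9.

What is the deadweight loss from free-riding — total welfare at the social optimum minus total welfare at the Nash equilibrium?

74.62

Village i's FOC: ∂u_i/∂x_i = α_i − x_i = 0, so x_i* = α_i.
NE contributions = (1.1, 1.1, 3.9, 1.9); X = 8.
W^NE = (Σα)·X − ½Σα_i² = 8² − ½·21.24 = 53.38.
Planner sets x_i = Σα_j = 8 for every i, so X^SO = 4·8 = 32.
W^SO = (Σα)·X^SO − ½·4·(Σα)² = (4/2)·8² = 128.
Deadweight loss = W^SO − W^NE = 74.62.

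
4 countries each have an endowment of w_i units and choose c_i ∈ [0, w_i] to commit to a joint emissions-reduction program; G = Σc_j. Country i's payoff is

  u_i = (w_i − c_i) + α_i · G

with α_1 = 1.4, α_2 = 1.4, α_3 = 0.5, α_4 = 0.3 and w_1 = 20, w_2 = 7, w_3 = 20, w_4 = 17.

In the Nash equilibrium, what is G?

27

∂u_i/∂c_i = α_i − 1, so country i contributes w_i if α_i > 1, else 0.
α_i > 1 for i ∈ {1, 2}; NE contributions (20, 7, 0, 0), G = 27.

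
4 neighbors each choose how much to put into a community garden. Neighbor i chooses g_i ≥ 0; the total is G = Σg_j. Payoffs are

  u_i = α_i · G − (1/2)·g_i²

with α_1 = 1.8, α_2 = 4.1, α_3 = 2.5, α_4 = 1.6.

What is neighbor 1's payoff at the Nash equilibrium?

16.38

Neighbor i's FOC: ∂u_i/∂g_i = α_i − g_i = 0, so g_i* = α_i.
NE contributions = (1.8, 4.1, 2.5, 1.6); G = 10.
u_1 = α_1·G − ½·(g_1)² = 1.8·10 − ½·1.8² = 16.38.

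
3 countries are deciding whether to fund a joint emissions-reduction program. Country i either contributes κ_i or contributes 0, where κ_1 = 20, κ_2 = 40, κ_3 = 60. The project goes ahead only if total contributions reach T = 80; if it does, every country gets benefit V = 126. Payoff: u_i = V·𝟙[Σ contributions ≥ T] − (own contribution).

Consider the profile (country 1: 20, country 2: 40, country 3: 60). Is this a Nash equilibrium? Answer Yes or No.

No

Total = 120 ≥ 80: provided.
Country 1 (pledges 20, payoff 106): dropping to 0 → total 100, payoff 126. Profitable deviation.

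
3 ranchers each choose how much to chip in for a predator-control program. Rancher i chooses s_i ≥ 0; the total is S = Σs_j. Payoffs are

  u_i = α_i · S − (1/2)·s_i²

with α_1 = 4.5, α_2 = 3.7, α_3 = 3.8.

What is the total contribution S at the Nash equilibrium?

Rancher i's FOC: ∂u_i/∂s_i = α_i − s_i = 0, so s_i* = α_i.
NE contributions = (4.5, 3.7, 3.8); S = 12.

12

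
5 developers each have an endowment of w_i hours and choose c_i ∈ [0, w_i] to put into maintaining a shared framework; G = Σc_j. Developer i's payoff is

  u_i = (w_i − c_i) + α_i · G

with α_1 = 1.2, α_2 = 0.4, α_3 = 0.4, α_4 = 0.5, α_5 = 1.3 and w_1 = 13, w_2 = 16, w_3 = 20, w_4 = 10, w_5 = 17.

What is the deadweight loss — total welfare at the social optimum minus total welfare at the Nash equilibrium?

128.8

∂u_i/∂c_i = α_i − 1, so developer i contributes w_i if α_i > 1, else 0.
α_i > 1 for i ∈ {1, 5}; NE contributions (13, 0, 0, 0, 17), G = 30.
W^NE = Σw_i − G^NE + (Σα_i)·G^NE = 76 + 2.8·30 = 160.
Planner: ∂(Σu_j)/∂c_i = Σα_j − 1 = 2.8 > 0, so everyone contributes w_i; G^SO = 76, W^SO = 76 + 2.8·76 = 288.8.
Deadweight loss = 128.8.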